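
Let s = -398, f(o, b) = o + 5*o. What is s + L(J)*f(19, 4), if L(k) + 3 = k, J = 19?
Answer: 1426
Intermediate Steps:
f(o, b) = 6*o
L(k) = -3 + k
s + L(J)*f(19, 4) = -398 + (-3 + 19)*(6*19) = -398 + 16*114 = -398 + 1824 = 1426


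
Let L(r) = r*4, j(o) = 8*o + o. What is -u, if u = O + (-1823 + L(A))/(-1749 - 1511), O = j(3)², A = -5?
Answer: -2378383/3260 ≈ -729.57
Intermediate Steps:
j(o) = 9*o
L(r) = 4*r
O = 729 (O = (9*3)² = 27² = 729)
u = 2378383/3260 (u = 729 + (-1823 + 4*(-5))/(-1749 - 1511) = 729 + (-1823 - 20)/(-3260) = 729 - 1843*(-1/3260) = 729 + 1843/3260 = 2378383/3260 ≈ 729.57)
-u = -1*2378383/3260 = -2378383/3260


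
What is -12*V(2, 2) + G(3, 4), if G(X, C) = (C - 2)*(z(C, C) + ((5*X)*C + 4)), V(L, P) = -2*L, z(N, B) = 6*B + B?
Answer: 232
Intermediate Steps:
z(N, B) = 7*B
G(X, C) = (-2 + C)*(4 + 7*C + 5*C*X) (G(X, C) = (C - 2)*(7*C + ((5*X)*C + 4)) = (-2 + C)*(7*C + (5*C*X + 4)) = (-2 + C)*(7*C + (4 + 5*C*X)) = (-2 + C)*(4 + 7*C + 5*C*X))
-12*V(2, 2) + G(3, 4) = -(-24)*2 + (-8 - 10*4 + 7*4**2 - 10*4*3 + 5*3*4**2) = -12*(-4) + (-8 - 40 + 7*16 - 120 + 5*3*16) = 48 + (-8 - 40 + 112 - 120 + 240) = 48 + 184 = 232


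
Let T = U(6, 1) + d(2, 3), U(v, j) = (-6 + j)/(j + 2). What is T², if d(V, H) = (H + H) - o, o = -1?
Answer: 256/9 ≈ 28.444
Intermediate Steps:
U(v, j) = (-6 + j)/(2 + j)
d(V, H) = 1 + 2*H (d(V, H) = (H + H) - 1*(-1) = 2*H + 1 = 1 + 2*H)
T = 16/3 (T = (-6 + 1)/(2 + 1) + (1 + 2*3) = -5/3 + (1 + 6) = (⅓)*(-5) + 7 = -5/3 + 7 = 16/3 ≈ 5.3333)
T² = (16/3)² = 256/9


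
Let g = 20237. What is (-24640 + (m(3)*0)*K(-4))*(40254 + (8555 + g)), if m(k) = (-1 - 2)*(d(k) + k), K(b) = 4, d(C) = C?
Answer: -1701293440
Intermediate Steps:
m(k) = -6*k (m(k) = (-1 - 2)*(k + k) = -6*k)
(-24640 + (m(3)*0)*K(-4))*(40254 + (8555 + g)) = (-24640 + (-6*3*0)*4)*(40254 + (8555 + 20237)) = (-24640 - 18*0*4)*(40254 + 28792) = (-24640 + 0*4)*69046 = (-24640 + 0)*69046 = -24640*69046 = -1701293440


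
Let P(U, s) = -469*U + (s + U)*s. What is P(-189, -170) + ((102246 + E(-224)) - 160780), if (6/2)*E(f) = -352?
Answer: 273059/3 ≈ 91020.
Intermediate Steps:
E(f) = -352/3 (E(f) = (1/3)*(-352) = -352/3)
P(U, s) = -469*U + s*(U + s) (P(U, s) = -469*U + (U + s)*s = -469*U + s*(U + s))
P(-189, -170) + ((102246 + E(-224)) - 160780) = ((-170)**2 - 469*(-189) - 189*(-170)) + ((102246 - 352/3) - 160780) = (28900 + 88641 + 32130) + (306386/3 - 160780) = 149671 - 175954/3 = 273059/3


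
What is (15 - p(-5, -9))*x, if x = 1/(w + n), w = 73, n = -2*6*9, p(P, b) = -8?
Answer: -23/35 ≈ -0.65714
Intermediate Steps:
n = -108 (n = -12*9 = -108)
x = -1/35 (x = 1/(73 - 108) = 1/(-35) = -1/35 ≈ -0.028571)
(15 - p(-5, -9))*x = (15 - 1*(-8))*(-1/35) = (15 + 8)*(-1/35) = 23*(-1/35) = -23/35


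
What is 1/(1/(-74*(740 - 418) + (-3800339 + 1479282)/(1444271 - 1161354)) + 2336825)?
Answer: 6743667333/15758770415154808 ≈ 4.2793e-7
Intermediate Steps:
1/(1/(-74*(740 - 418) + (-3800339 + 1479282)/(1444271 - 1161354)) + 2336825) = 1/(1/(-74*322 - 2321057/282917) + 2336825) = 1/(1/(-23828 - 2321057*1/282917) + 2336825) = 1/(1/(-23828 - 2321057/282917) + 2336825) = 1/(1/(-6743667333/282917) + 2336825) = 1/(-282917/6743667333 + 2336825) = 1/(15758770415154808/6743667333) = 6743667333/15758770415154808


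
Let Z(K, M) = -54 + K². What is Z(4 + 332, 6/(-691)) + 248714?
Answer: 361556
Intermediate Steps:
Z(4 + 332, 6/(-691)) + 248714 = (-54 + (4 + 332)²) + 248714 = (-54 + 336²) + 248714 = (-54 + 112896) + 248714 = 112842 + 248714 = 361556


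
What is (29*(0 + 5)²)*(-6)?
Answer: -4350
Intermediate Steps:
(29*(0 + 5)²)*(-6) = (29*5²)*(-6) = (29*25)*(-6) = 725*(-6) = -4350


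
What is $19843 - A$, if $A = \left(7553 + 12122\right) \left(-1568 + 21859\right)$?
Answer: $-399205582$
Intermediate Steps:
$A = 399225425$ ($A = 19675 \cdot 20291 = 399225425$)
$19843 - A = 19843 - 399225425 = -399205582$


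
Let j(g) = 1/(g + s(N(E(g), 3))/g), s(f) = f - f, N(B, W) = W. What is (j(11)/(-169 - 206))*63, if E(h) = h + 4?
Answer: -21/1375 ≈ -0.015273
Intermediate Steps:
E(h) = 4 + h
s(f) = 0
j(g) = 1/g (j(g) = 1/(g + 0/g) = 1/(g + 0) = 1/g)
(j(11)/(-169 - 206))*63 = (1/(-169 - 206*11))*63 = ((1/11)/(-375))*63 = -1/375*1/11*63 = -1/4125*63 = -21/1375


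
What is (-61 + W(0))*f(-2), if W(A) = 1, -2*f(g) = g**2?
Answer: 120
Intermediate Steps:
f(g) = -g**2/2
(-61 + W(0))*f(-2) = (-61 + 1)*(-1/2*(-2)**2) = -(-30)*4 = -60*(-2) = 120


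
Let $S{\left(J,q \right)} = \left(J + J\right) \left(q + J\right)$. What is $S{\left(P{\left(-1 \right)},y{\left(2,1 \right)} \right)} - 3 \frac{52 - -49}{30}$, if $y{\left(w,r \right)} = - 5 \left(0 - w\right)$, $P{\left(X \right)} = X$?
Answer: $- \frac{281}{10} \approx -28.1$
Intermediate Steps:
$y{\left(w,r \right)} = 5 w$ ($y{\left(w,r \right)} = - 5 \left(- w\right) = 5 w$)
$S{\left(J,q \right)} = 2 J \left(J + q\right)$
$S{\left(P{\left(-1 \right)},y{\left(2,1 \right)} \right)} - 3 \frac{52 - -49}{30} = 2 \left(-1\right) \left(-1 + 5 \cdot 2\right) - 3 \frac{52 - -49}{30} = 2 \left(-1\right) \left(-1 + 10\right) - 3 \left(52 + 49\right) \frac{1}{30} = 2 \left(-1\right) 9 - 3 \cdot 101 \cdot \frac{1}{30} = -18 - \frac{101}{10} = - \frac{281}{10}$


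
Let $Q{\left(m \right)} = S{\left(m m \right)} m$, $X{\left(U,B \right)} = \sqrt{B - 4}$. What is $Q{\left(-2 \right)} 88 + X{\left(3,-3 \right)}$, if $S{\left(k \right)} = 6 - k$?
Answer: $-352 + i \sqrt{7} \approx -352.0 + 2.6458 i$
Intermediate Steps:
$X{\left(U,B \right)} = \sqrt{-4 + B}$
$Q{\left(m \right)} = m \left(6 - m^{2}\right)$ ($Q{\left(m \right)} = \left(6 - m m\right) m = \left(6 - m^{2}\right) m = m \left(6 - m^{2}\right)$)
$Q{\left(-2 \right)} 88 + X{\left(3,-3 \right)} = - 2 \left(6 - \left(-2\right)^{2}\right) 88 + \sqrt{-4 - 3} = - 2 \left(6 - 4\right) 88 + \sqrt{-7} = - 2 \left(6 - 4\right) 88 + i \sqrt{7} = \left(-2\right) 2 \cdot 88 + i \sqrt{7} = \left(-4\right) 88 + i \sqrt{7} = -352 + i \sqrt{7}$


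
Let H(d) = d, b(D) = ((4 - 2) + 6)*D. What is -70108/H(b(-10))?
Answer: 17527/20 ≈ 876.35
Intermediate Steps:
b(D) = 8*D (b(D) = (2 + 6)*D = 8*D)
-70108/H(b(-10)) = -70108/(8*(-10)) = -70108/(-80) = -70108*(-1/80) = 17527/20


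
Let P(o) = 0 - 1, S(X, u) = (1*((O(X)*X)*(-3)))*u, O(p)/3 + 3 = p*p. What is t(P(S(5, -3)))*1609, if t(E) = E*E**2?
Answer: -1609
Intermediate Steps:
O(p) = -9 + 3*p**2 (O(p) = -9 + 3*(p*p) = -9 + 3*p**2)
S(X, u) = -3*X*u*(-9 + 3*X**2) (S(X, u) = (1*(((-9 + 3*X**2)*X)*(-3)))*u = (1*((X*(-9 + 3*X**2))*(-3)))*u = (1*(-3*X*(-9 + 3*X**2)))*u = (-3*X*(-9 + 3*X**2))*u = -3*X*u*(-9 + 3*X**2))
P(o) = -1
t(E) = E**3
t(P(S(5, -3)))*1609 = (-1)**3*1609 = -1*1609 = -1609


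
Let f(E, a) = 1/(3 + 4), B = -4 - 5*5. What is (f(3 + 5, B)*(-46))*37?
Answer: -1702/7 ≈ -243.14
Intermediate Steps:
B = -29 (B = -4 - 25 = -29)
f(E, a) = ⅐ (f(E, a) = 1/7 = ⅐)
(f(3 + 5, B)*(-46))*37 = ((⅐)*(-46))*37 = -46/7*37 = -1702/7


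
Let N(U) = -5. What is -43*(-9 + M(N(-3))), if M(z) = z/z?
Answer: 344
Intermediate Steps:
M(z) = 1
-43*(-9 + M(N(-3))) = -43*(-9 + 1) = -43*(-8) = 344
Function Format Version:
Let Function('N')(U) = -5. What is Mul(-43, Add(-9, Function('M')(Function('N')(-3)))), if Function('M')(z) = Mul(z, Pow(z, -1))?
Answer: 344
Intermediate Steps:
Function('M')(z) = 1
Mul(-43, Add(-9, Function('M')(Function('N')(-3)))) = Mul(-43, Add(-9, 1)) = Mul(-43, -8) = 344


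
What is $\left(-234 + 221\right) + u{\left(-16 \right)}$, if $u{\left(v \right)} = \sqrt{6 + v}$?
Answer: $-13 + i \sqrt{10} \approx -13.0 + 3.1623 i$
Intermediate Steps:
$\left(-234 + 221\right) + u{\left(-16 \right)} = \left(-234 + 221\right) + \sqrt{6 - 16} = -13 + \sqrt{-10} = -13 + i \sqrt{10}$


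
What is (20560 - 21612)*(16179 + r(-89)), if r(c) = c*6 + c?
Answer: -16364912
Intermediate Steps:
r(c) = 7*c (r(c) = 6*c + c = 7*c)
(20560 - 21612)*(16179 + r(-89)) = (20560 - 21612)*(16179 + 7*(-89)) = -1052*(16179 - 623) = -1052*15556 = -16364912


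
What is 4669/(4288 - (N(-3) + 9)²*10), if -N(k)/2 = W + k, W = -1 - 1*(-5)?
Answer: 4669/3798 ≈ 1.2293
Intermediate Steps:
W = 4 (W = -1 + 5 = 4)
N(k) = -8 - 2*k (N(k) = -2*(4 + k) = -8 - 2*k)
4669/(4288 - (N(-3) + 9)²*10) = 4669/(4288 - ((-8 - 2*(-3)) + 9)²*10) = 4669/(4288 - ((-8 + 6) + 9)²*10) = 4669/(4288 - (-2 + 9)²*10) = 4669/(4288 - 7²*10) = 4669/(4288 - 49*10) = 4669/(4288 - 1*490) = 4669/(4288 - 490) = 4669/3798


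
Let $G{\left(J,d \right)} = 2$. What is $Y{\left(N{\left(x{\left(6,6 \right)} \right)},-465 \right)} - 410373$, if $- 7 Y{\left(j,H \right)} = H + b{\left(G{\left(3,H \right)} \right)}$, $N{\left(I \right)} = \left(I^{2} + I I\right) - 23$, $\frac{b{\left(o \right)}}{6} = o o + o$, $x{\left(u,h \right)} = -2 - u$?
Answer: $- \frac{2872182}{7} \approx -4.1031 \cdot 10^{5}$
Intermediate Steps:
$b{\left(o \right)} = 6 o + 6 o^{2}$ ($b{\left(o \right)} = 6 \left(o o + o\right) = 6 \left(o^{2} + o\right) = 6 \left(o + o^{2}\right) = 6 o + 6 o^{2}$)
$N{\left(I \right)} = -23 + 2 I^{2}$ ($N{\left(I \right)} = \left(I^{2} + I^{2}\right) - 23 = 2 I^{2} - 23 = -23 + 2 I^{2}$)
$Y{\left(j,H \right)} = - \frac{36}{7} - \frac{H}{7}$ ($Y{\left(j,H \right)} = - \frac{H + 6 \cdot 2 \left(1 + 2\right)}{7} = - \frac{H + 6 \cdot 2 \cdot 3}{7} = - \frac{H + 36}{7} = - \frac{36 + H}{7} = - \frac{36}{7} - \frac{H}{7}$)
$Y{\left(N{\left(x{\left(6,6 \right)} \right)},-465 \right)} - 410373 = \left(- \frac{36}{7} - - \frac{465}{7}\right) - 410373 = \left(- \frac{36}{7} + \frac{465}{7}\right) - 410373 = \frac{429}{7} - 410373 = - \frac{2872182}{7}$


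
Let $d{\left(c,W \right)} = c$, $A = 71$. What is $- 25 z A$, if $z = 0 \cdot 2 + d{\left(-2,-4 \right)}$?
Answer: $3550$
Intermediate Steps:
$z = -2$ ($z = 0 \cdot 2 - 2 = 0 - 2 = -2$)
$- 25 z A = \left(-25\right) \left(-2\right) 71 = 50 \cdot 71 = 3550$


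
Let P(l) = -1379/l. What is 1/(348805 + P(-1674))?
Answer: 1674/583900949 ≈ 2.8669e-6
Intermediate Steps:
1/(348805 + P(-1674)) = 1/(348805 - 1379/(-1674)) = 1/(348805 - 1379*(-1/1674)) = 1/(348805 + 1379/1674) = 1/(583900949/1674) = 1674/583900949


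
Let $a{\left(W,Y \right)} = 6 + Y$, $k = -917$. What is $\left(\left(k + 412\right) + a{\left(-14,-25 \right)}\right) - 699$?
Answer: $-1223$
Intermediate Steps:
$\left(\left(k + 412\right) + a{\left(-14,-25 \right)}\right) - 699 = \left(\left(-917 + 412\right) + \left(6 - 25\right)\right) - 699 = \left(-505 - 19\right) - 699 = -524 - 699 = -1223$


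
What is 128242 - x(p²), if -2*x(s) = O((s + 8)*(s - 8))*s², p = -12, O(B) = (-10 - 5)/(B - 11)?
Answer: 883150814/6887 ≈ 1.2823e+5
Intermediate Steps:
O(B) = -15/(-11 + B)
x(s) = 15*s²/(2*(-11 + (-8 + s)*(8 + s))) (x(s) = -(-15/(-11 + (s + 8)*(s - 8)))*s²/2 = -(-15/(-11 + (8 + s)*(-8 + s)))*s²/2 = -(-15/(-11 + (-8 + s)*(8 + s)))*s²/2 = -(-15)*s²/(2*(-11 + (-8 + s)*(8 + s))) = 15*s²/(2*(-11 + (-8 + s)*(8 + s))))
128242 - x(p²) = 128242 - 15*((-12)²)²/(2*(-75 + ((-12)²)²)) = 128242 - 15*144²/(2*(-75 + 144²)) = 128242 - 15*20736/(2*(-75 + 20736)) = 128242 - 15*20736/(2*20661) = 128242 - 1*51840/6887 = 128242 - 51840/6887 = 883150814/6887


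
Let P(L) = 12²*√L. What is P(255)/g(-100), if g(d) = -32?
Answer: -9*√255/2 ≈ -71.859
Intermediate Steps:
P(L) = 144*√L
P(255)/g(-100) = (144*√255)/(-32) = (144*√255)*(-1/32) = -9*√255/2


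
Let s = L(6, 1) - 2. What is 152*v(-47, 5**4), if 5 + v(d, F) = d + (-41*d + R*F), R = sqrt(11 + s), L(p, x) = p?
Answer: 285000 + 95000*sqrt(15) ≈ 6.5293e+5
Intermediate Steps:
s = 4 (s = 6 - 2 = 4)
R = sqrt(15) (R = sqrt(11 + 4) = sqrt(15) ≈ 3.8730)
v(d, F) = -5 - 40*d + F*sqrt(15) (v(d, F) = -5 + (d + (-41*d + sqrt(15)*F)) = -5 + (d + (-41*d + F*sqrt(15))) = -5 + (-40*d + F*sqrt(15)) = -5 - 40*d + F*sqrt(15))
152*v(-47, 5**4) = 152*(-5 - 40*(-47) + 5**4*sqrt(15)) = 152*(-5 + 1880 + 625*sqrt(15)) = 152*(1875 + 625*sqrt(15)) = 285000 + 95000*sqrt(15)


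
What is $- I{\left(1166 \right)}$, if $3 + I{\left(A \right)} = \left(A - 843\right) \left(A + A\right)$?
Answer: $-753233$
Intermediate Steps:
$I{\left(A \right)} = -3 + 2 A \left(-843 + A\right)$ ($I{\left(A \right)} = -3 + \left(A - 843\right) \left(A + A\right) = -3 + \left(-843 + A\right) 2 A = -3 + 2 A \left(-843 + A\right)$)
$- I{\left(1166 \right)} = - (-3 - 1965876 + 2 \cdot 1166^{2}) = - (-3 - 1965876 + 2 \cdot 1359556) = - (-3 - 1965876 + 2719112) = \left(-1\right) 753233 = -753233$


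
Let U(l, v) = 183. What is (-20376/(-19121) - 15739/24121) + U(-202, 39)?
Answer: 84593372380/461217641 ≈ 183.41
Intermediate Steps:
(-20376/(-19121) - 15739/24121) + U(-202, 39) = (-20376/(-19121) - 15739/24121) + 183 = (-20376*(-1/19121) - 15739*1/24121) + 183 = (20376/19121 - 15739/24121) + 183 = 190544077/461217641 + 183 = 84593372380/461217641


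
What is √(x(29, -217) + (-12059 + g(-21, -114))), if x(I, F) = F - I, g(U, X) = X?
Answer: I*√12419 ≈ 111.44*I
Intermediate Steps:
√(x(29, -217) + (-12059 + g(-21, -114))) = √((-217 - 1*29) + (-12059 - 114)) = √((-217 - 29) - 12173) = √(-246 - 12173) = √(-12419) = I*√12419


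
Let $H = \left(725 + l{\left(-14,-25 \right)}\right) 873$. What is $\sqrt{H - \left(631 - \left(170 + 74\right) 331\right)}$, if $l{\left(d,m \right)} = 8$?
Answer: $\sqrt{720042} \approx 848.55$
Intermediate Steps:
$H = 639909$ ($H = \left(725 + 8\right) 873 = 733 \cdot 873 = 639909$)
$\sqrt{H - \left(631 - \left(170 + 74\right) 331\right)} = \sqrt{639909 - \left(631 - \left(170 + 74\right) 331\right)} = \sqrt{639909 + \left(244 \cdot 331 - 631\right)} = \sqrt{639909 + \left(80764 - 631\right)} = \sqrt{639909 + 80133} = \sqrt{720042}$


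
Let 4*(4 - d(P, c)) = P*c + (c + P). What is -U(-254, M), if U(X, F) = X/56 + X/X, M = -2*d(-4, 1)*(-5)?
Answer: 99/28 ≈ 3.5357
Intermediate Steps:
d(P, c) = 4 - P/4 - c/4 - P*c/4 (d(P, c) = 4 - (P*c + (c + P))/4 = 4 - (P*c + (P + c))/4 = 4 - (P + c + P*c)/4 = 4 + (-P/4 - c/4 - P*c/4) = 4 - P/4 - c/4 - P*c/4)
M = 115/2 (M = -2*(4 - ¼*(-4) - ¼*1 - ¼*(-4)*1)*(-5) = -2*(4 + 1 - ¼ + 1)*(-5) = -2*23/4*(-5) = -23/2*(-5) = 115/2 ≈ 57.500)
U(X, F) = 1 + X/56 (U(X, F) = X*(1/56) + 1 = X/56 + 1 = 1 + X/56)
-U(-254, M) = -(1 + (1/56)*(-254)) = -(1 - 127/28) = -1*(-99/28) = 99/28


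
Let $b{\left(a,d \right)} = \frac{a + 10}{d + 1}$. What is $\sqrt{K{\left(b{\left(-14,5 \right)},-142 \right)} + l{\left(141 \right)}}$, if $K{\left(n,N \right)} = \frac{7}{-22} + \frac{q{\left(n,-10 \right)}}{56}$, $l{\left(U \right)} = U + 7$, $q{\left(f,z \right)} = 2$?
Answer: $\frac{\sqrt{3503269}}{154} \approx 12.154$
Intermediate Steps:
$b{\left(a,d \right)} = \frac{10 + a}{1 + d}$
$l{\left(U \right)} = 7 + U$
$K{\left(n,N \right)} = - \frac{87}{308}$ ($K{\left(n,N \right)} = \frac{7}{-22} + \frac{2}{56} = 7 \left(- \frac{1}{22}\right) + 2 \cdot \frac{1}{56} = - \frac{7}{22} + \frac{1}{28} = - \frac{87}{308}$)
$\sqrt{K{\left(b{\left(-14,5 \right)},-142 \right)} + l{\left(141 \right)}} = \sqrt{- \frac{87}{308} + \left(7 + 141\right)} = \sqrt{- \frac{87}{308} + 148} = \sqrt{\frac{45497}{308}} = \frac{\sqrt{3503269}}{154}$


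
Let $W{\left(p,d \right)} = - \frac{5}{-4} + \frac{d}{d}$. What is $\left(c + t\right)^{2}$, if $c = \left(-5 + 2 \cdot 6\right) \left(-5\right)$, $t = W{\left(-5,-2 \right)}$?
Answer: $\frac{17161}{16} \approx 1072.6$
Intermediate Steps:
$W{\left(p,d \right)} = \frac{9}{4}$ ($W{\left(p,d \right)} = \left(-5\right) \left(- \frac{1}{4}\right) + 1 = \frac{5}{4} + 1 = \frac{9}{4}$)
$t = \frac{9}{4} \approx 2.25$
$c = -35$ ($c = \left(-5 + 12\right) \left(-5\right) = 7 \left(-5\right) = -35$)
$\left(c + t\right)^{2} = \left(-35 + \frac{9}{4}\right)^{2} = \left(- \frac{131}{4}\right)^{2} = \frac{17161}{16}$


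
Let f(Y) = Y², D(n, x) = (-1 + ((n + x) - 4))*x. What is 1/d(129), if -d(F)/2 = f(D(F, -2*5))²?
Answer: -1/3377920320000 ≈ -2.9604e-13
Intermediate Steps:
D(n, x) = x*(-5 + n + x) (D(n, x) = (-1 + (-4 + n + x))*x = (-5 + n + x)*x = x*(-5 + n + x))
d(F) = -2*(150 - 10*F)⁴ (d(F) = -2*10000*(-5 + F - 2*5)⁴ = -2*10000*(-5 + F - 10)⁴ = -2*10000*(-15 + F)⁴ = -2*(150 - 10*F)⁴)
1/d(129) = 1/(-20000*(-15 + 129)⁴) = 1/(-20000*114⁴) = 1/(-20000*168896016) = 1/(-3377920320000) = -1/3377920320000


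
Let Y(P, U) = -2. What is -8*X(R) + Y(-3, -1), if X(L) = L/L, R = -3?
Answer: -10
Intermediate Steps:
X(L) = 1
-8*X(R) + Y(-3, -1) = -8*1 - 2 = -8 - 2 = -10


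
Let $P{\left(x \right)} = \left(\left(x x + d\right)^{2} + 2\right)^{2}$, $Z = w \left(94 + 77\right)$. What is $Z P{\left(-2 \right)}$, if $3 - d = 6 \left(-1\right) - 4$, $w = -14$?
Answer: $-202726314$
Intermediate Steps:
$d = 13$ ($d = 3 - \left(6 \left(-1\right) - 4\right) = 3 - \left(-6 - 4\right) = 3 - -10 = 3 + 10 = 13$)
$Z = -2394$ ($Z = - 14 \left(94 + 77\right) = \left(-14\right) 171 = -2394$)
$P{\left(x \right)} = \left(2 + \left(13 + x^{2}\right)^{2}\right)^{2}$ ($P{\left(x \right)} = \left(\left(x x + 13\right)^{2} + 2\right)^{2} = \left(\left(x^{2} + 13\right)^{2} + 2\right)^{2} = \left(\left(13 + x^{2}\right)^{2} + 2\right)^{2} = \left(2 + \left(13 + x^{2}\right)^{2}\right)^{2}$)
$Z P{\left(-2 \right)} = - 2394 \left(2 + \left(13 + \left(-2\right)^{2}\right)^{2}\right)^{2} = - 2394 \left(2 + \left(13 + 4\right)^{2}\right)^{2} = - 2394 \left(2 + 17^{2}\right)^{2} = - 2394 \left(2 + 289\right)^{2} = - 2394 \cdot 291^{2} = \left(-2394\right) 84681 = -202726314$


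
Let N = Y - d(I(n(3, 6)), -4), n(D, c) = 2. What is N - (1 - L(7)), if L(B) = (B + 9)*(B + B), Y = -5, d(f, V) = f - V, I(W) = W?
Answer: 212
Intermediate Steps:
N = -11 (N = -5 - (2 - 1*(-4)) = -5 - (2 + 4) = -5 - 1*6 = -5 - 6 = -11)
L(B) = 2*B*(9 + B) (L(B) = (9 + B)*(2*B) = 2*B*(9 + B))
N - (1 - L(7)) = -11 - (1 - 2*7*(9 + 7)) = -11 - (1 - 2*7*16) = -11 - (1 - 1*224) = -11 - (1 - 224) = -11 - 1*(-223) = -11 + 223 = 212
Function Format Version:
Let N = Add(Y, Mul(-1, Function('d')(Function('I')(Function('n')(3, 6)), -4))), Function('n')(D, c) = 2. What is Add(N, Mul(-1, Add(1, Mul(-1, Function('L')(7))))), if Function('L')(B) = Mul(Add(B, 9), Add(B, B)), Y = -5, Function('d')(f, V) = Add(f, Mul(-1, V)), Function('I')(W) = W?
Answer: 212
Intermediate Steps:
N = -11 (N = Add(-5, Mul(-1, Add(2, Mul(-1, -4)))) = Add(-5, Mul(-1, Add(2, 4))) = Add(-5, Mul(-1, 6)) = Add(-5, -6) = -11)
Function('L')(B) = Mul(2, B, Add(9, B)) (Function('L')(B) = Mul(Add(9, B), Mul(2, B)) = Mul(2, B, Add(9, B)))
Add(N, Mul(-1, Add(1, Mul(-1, Function('L')(7))))) = Add(-11, Mul(-1, Add(1, Mul(-1, Mul(2, 7, Add(9, 7)))))) = Add(-11, Mul(-1, Add(1, Mul(-1, Mul(2, 7, 16))))) = Add(-11, Mul(-1, Add(1, Mul(-1, 224)))) = Add(-11, Mul(-1, Add(1, -224))) = Add(-11, Mul(-1, -223)) = Add(-11, 223) = 212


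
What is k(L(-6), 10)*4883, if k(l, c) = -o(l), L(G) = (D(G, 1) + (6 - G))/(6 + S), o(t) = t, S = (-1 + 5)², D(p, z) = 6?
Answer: -43947/11 ≈ -3995.2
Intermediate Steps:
S = 16 (S = 4² = 16)
L(G) = 6/11 - G/22 (L(G) = (6 + (6 - G))/(6 + 16) = (12 - G)/22 = (12 - G)*(1/22) = 6/11 - G/22)
k(l, c) = -l
k(L(-6), 10)*4883 = -(6/11 - 1/22*(-6))*4883 = -(6/11 + 3/11)*4883 = -1*9/11*4883 = -9/11*4883 = -43947/11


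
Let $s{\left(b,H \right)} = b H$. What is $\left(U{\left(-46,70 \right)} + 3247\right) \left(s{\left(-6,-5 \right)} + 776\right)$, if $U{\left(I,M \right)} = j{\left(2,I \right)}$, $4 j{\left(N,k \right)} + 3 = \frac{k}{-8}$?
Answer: $\frac{20941089}{8} \approx 2.6176 \cdot 10^{6}$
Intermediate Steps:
$j{\left(N,k \right)} = - \frac{3}{4} - \frac{k}{32}$ ($j{\left(N,k \right)} = - \frac{3}{4} + \frac{k \frac{1}{-8}}{4} = - \frac{3}{4} + \frac{k \left(- \frac{1}{8}\right)}{4} = - \frac{3}{4} + \frac{\left(- \frac{1}{8}\right) k}{4} = - \frac{3}{4} - \frac{k}{32}$)
$U{\left(I,M \right)} = - \frac{3}{4} - \frac{I}{32}$
$s{\left(b,H \right)} = H b$
$\left(U{\left(-46,70 \right)} + 3247\right) \left(s{\left(-6,-5 \right)} + 776\right) = \left(\left(- \frac{3}{4} - - \frac{23}{16}\right) + 3247\right) \left(\left(-5\right) \left(-6\right) + 776\right) = \left(\left(- \frac{3}{4} + \frac{23}{16}\right) + 3247\right) \left(30 + 776\right) = \left(\frac{11}{16} + 3247\right) 806 = \frac{51963}{16} \cdot 806 = \frac{20941089}{8}$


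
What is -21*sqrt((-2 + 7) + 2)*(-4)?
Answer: 84*sqrt(7) ≈ 222.24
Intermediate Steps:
-21*sqrt((-2 + 7) + 2)*(-4) = -21*sqrt(5 + 2)*(-4) = -21*sqrt(7)*(-4) = 84*sqrt(7)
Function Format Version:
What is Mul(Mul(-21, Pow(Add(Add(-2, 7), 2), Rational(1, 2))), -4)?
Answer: Mul(84, Pow(7, Rational(1, 2))) ≈ 222.24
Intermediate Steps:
Mul(Mul(-21, Pow(Add(Add(-2, 7), 2), Rational(1, 2))), -4) = Mul(Mul(-21, Pow(Add(5, 2), Rational(1, 2))), -4) = Mul(Mul(-21, Pow(7, Rational(1, 2))), -4) = Mul(84, Pow(7, Rational(1, 2)))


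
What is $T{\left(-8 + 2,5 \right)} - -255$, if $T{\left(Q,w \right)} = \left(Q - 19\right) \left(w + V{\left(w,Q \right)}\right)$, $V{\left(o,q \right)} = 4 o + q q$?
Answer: $-1270$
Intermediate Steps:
$V{\left(o,q \right)} = q^{2} + 4 o$ ($V{\left(o,q \right)} = 4 o + q^{2} = q^{2} + 4 o$)
$T{\left(Q,w \right)} = \left(-19 + Q\right) \left(Q^{2} + 5 w\right)$ ($T{\left(Q,w \right)} = \left(Q - 19\right) \left(w + \left(Q^{2} + 4 w\right)\right) = \left(-19 + Q\right) \left(Q^{2} + 5 w\right)$)
$T{\left(-8 + 2,5 \right)} - -255 = \left(\left(-8 + 2\right)^{3} - 475 - 19 \left(-8 + 2\right)^{2} + 5 \left(-8 + 2\right) 5\right) - -255 = \left(\left(-6\right)^{3} - 475 - 19 \left(-6\right)^{2} + 5 \left(-6\right) 5\right) + 255 = \left(-216 - 475 - 684 - 150\right) + 255 = -1525 + 255 = -1270$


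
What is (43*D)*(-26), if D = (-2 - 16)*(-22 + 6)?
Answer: -321984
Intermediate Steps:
D = 288 (D = -18*(-16) = 288)
(43*D)*(-26) = (43*288)*(-26) = 12384*(-26) = -321984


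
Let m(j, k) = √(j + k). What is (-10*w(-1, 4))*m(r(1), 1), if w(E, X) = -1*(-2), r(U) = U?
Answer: -20*√2 ≈ -28.284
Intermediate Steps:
w(E, X) = 2
(-10*w(-1, 4))*m(r(1), 1) = (-10*2)*√(1 + 1) = -20*√2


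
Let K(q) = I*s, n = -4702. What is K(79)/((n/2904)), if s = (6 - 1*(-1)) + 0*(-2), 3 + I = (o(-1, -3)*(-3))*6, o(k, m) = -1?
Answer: -152460/2351 ≈ -64.849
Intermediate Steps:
I = 15 (I = -3 - 1*(-3)*6 = -3 + 3*6 = -3 + 18 = 15)
s = 7 (s = (6 + 1) + 0 = 7 + 0 = 7)
K(q) = 105 (K(q) = 15*7 = 105)
K(79)/((n/2904)) = 105/((-4702/2904)) = 105/((-4702*1/2904)) = 105/(-2351/1452) = 105*(-1452/2351) = -152460/2351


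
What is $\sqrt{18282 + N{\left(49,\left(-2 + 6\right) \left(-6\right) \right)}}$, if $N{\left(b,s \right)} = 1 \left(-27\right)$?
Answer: $\sqrt{18255} \approx 135.11$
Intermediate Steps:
$N{\left(b,s \right)} = -27$
$\sqrt{18282 + N{\left(49,\left(-2 + 6\right) \left(-6\right) \right)}} = \sqrt{18282 - 27} = \sqrt{18255}$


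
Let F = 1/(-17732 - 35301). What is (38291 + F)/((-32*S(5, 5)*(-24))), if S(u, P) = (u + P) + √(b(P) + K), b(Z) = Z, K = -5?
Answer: 338447767/67882240 ≈ 4.9858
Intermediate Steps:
F = -1/53033 (F = 1/(-53033) = -1/53033 ≈ -1.8856e-5)
S(u, P) = P + u + √(-5 + P) (S(u, P) = (u + P) + √(P - 5) = (P + u) + √(-5 + P) = P + u + √(-5 + P))
(38291 + F)/((-32*S(5, 5)*(-24))) = (38291 - 1/53033)/((-32*(5 + 5 + √(-5 + 5))*(-24))) = 2030686602/(53033*((-32*(5 + 5 + √0)*(-24)))) = 2030686602/(53033*((-32*(5 + 5 + 0)*(-24)))) = 2030686602/(53033*((-32*10*(-24)))) = 2030686602/(53033*((-320*(-24)))) = (2030686602/53033)/7680 = (2030686602/53033)*(1/7680) = 338447767/67882240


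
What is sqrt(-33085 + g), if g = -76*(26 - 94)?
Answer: I*sqrt(27917) ≈ 167.08*I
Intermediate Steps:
g = 5168 (g = -76*(-68) = 5168)
sqrt(-33085 + g) = sqrt(-33085 + 5168) = sqrt(-27917) = I*sqrt(27917)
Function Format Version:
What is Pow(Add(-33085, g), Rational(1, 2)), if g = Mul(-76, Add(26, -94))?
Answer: Mul(I, Pow(27917, Rational(1, 2))) ≈ Mul(167.08, I)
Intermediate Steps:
g = 5168 (g = Mul(-76, -68) = 5168)
Pow(Add(-33085, g), Rational(1, 2)) = Pow(Add(-33085, 5168), Rational(1, 2)) = Pow(-27917, Rational(1, 2)) = Mul(I, Pow(27917, Rational(1, 2)))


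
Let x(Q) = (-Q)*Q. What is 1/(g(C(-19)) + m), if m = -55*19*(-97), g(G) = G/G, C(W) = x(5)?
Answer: 1/101366 ≈ 9.8652e-6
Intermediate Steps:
x(Q) = -Q²
C(W) = -25 (C(W) = -1*5² = -1*25 = -25)
g(G) = 1
m = 101365 (m = -1045*(-97) = 101365)
1/(g(C(-19)) + m) = 1/(1 + 101365) = 1/101366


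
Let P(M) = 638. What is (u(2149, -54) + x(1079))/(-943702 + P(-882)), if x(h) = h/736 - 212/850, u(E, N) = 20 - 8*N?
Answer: -141766159/294990419200 ≈ -0.00048058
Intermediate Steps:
x(h) = -106/425 + h/736 (x(h) = h*(1/736) - 212*1/850 = h/736 - 106/425 = -106/425 + h/736)
(u(2149, -54) + x(1079))/(-943702 + P(-882)) = ((20 - 8*(-54)) + (-106/425 + (1/736)*1079))/(-943702 + 638) = ((20 + 432) + (-106/425 + 1079/736))/(-943064) = (452 + 380559/312800)*(-1/943064) = (141766159/312800)*(-1/943064) = -141766159/294990419200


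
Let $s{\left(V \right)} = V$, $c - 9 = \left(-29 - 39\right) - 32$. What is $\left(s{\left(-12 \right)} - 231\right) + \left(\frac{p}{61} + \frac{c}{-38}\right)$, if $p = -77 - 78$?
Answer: $- \frac{563613}{2318} \approx -243.15$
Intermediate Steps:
$p = -155$
$c = -91$ ($c = 9 - 100 = -91$)
$\left(s{\left(-12 \right)} - 231\right) + \left(\frac{p}{61} + \frac{c}{-38}\right) = \left(-12 - 231\right) - \left(- \frac{91}{38} + \frac{155}{61}\right) = -243 - \frac{339}{2318} = - \frac{563613}{2318}$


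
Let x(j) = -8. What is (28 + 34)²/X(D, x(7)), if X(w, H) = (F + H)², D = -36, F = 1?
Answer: 3844/49 ≈ 78.449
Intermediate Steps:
X(w, H) = (1 + H)²
(28 + 34)²/X(D, x(7)) = (28 + 34)²/((1 - 8)²) = 62²/((-7)²) = 3844/49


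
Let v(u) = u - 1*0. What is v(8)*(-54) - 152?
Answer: -584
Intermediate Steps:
v(u) = u (v(u) = u + 0 = u)
v(8)*(-54) - 152 = 8*(-54) - 152 = -432 - 152 = -584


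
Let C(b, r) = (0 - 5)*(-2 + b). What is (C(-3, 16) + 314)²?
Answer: 114921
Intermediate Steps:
C(b, r) = 10 - 5*b (C(b, r) = -5*(-2 + b) = 10 - 5*b)
(C(-3, 16) + 314)² = ((10 - 5*(-3)) + 314)² = ((10 + 15) + 314)² = (25 + 314)² = 339² = 114921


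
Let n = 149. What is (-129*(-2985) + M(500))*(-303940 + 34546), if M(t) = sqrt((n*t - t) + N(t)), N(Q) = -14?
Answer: -103734200610 - 269394*sqrt(73986) ≈ -1.0381e+11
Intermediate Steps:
M(t) = sqrt(-14 + 148*t) (M(t) = sqrt((149*t - t) - 14) = sqrt(148*t - 14) = sqrt(-14 + 148*t))
(-129*(-2985) + M(500))*(-303940 + 34546) = (-129*(-2985) + sqrt(-14 + 148*500))*(-303940 + 34546) = (385065 + sqrt(-14 + 74000))*(-269394) = (385065 + sqrt(73986))*(-269394) = -103734200610 - 269394*sqrt(73986)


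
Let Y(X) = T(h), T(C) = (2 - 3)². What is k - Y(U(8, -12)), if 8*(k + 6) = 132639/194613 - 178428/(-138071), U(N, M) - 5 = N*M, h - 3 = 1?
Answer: -483901679185/71654430728 ≈ -6.7533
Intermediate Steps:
h = 4 (h = 3 + 1 = 4)
U(N, M) = 5 + M*N (U(N, M) = 5 + N*M = 5 + M*N)
T(C) = 1 (T(C) = (-1)² = 1)
k = -412247248457/71654430728 (k = -6 + (132639/194613 - 178428/(-138071))/8 = -6 + (132639*(1/194613) - 178428*(-1/138071))/8 = -6 + (44213/64871 + 178428/138071)/8 = -6 + (⅛)*(17679335911/8956803841) = -6 + 17679335911/71654430728 = -412247248457/71654430728 ≈ -5.7533)
Y(X) = 1
k - Y(U(8, -12)) = -412247248457/71654430728 - 1*1 = -412247248457/71654430728 - 1 = -483901679185/71654430728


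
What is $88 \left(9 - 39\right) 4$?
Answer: $-10560$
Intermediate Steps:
$88 \left(9 - 39\right) 4 = 88 \left(-30\right) 4 = \left(-2640\right) 4 = -10560$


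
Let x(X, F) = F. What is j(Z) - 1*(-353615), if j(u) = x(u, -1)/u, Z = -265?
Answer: 93707976/265 ≈ 3.5362e+5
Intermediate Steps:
j(u) = -1/u
j(Z) - 1*(-353615) = -1/(-265) - 1*(-353615) = -1*(-1/265) + 353615 = 1/265 + 353615 = 93707976/265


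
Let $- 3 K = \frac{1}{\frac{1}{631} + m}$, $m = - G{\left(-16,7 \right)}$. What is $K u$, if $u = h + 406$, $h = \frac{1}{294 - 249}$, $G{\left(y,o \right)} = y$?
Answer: $- \frac{11529001}{1363095} \approx -8.458$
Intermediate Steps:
$h = \frac{1}{45} \approx 0.022222$
$m = 16$ ($m = \left(-1\right) \left(-16\right) = 16$)
$u = \frac{18271}{45}$ ($u = \frac{1}{45} + 406 = \frac{18271}{45} \approx 406.02$)
$K = - \frac{631}{30291}$ ($K = - \frac{1}{3 \left(\frac{1}{631} + 16\right)} = - \frac{1}{3 \cdot \frac{10097}{631}} = \left(- \frac{1}{3}\right) \frac{631}{10097} = - \frac{631}{30291} \approx -0.020831$)
$K u = \left(- \frac{631}{30291}\right) \frac{18271}{45} = - \frac{11529001}{1363095}$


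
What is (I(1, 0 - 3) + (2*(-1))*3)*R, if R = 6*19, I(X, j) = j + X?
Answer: -912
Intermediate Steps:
I(X, j) = X + j
R = 114
(I(1, 0 - 3) + (2*(-1))*3)*R = ((1 + (0 - 3)) + (2*(-1))*3)*114 = ((1 - 3) - 2*3)*114 = (-2 - 6)*114 = -8*114 = -912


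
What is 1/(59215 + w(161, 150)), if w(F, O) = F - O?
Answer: 1/59226 ≈ 1.6884e-5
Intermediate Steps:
1/(59215 + w(161, 150)) = 1/(59215 + (161 - 1*150)) = 1/(59215 + (161 - 150)) = 1/(59215 + 11) = 1/59226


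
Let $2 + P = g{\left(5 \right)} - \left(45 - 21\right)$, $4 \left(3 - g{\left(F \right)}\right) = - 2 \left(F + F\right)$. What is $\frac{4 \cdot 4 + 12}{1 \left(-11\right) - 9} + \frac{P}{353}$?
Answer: $- \frac{2561}{1765} \approx -1.451$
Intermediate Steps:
$g{\left(F \right)} = 3 + F$ ($g{\left(F \right)} = 3 - \frac{\left(-2\right) \left(F + F\right)}{4} = 3 - \frac{\left(-2\right) 2 F}{4} = 3 - \frac{\left(-4\right) F}{4} = 3 + F$)
$P = -18$ ($P = -2 + \left(\left(3 + 5\right) - \left(45 - 21\right)\right) = -2 + \left(8 - \left(45 - 21\right)\right) = -2 + \left(8 - 24\right) = -2 - 16 = -18$)
$\frac{4 \cdot 4 + 12}{1 \left(-11\right) - 9} + \frac{P}{353} = \frac{4 \cdot 4 + 12}{1 \left(-11\right) - 9} - \frac{18}{353} = \frac{16 + 12}{-11 - 9} - \frac{18}{353} = \frac{28}{-20} - \frac{18}{353} = 28 \left(- \frac{1}{20}\right) - \frac{18}{353} = - \frac{7}{5} - \frac{18}{353} = - \frac{2561}{1765}$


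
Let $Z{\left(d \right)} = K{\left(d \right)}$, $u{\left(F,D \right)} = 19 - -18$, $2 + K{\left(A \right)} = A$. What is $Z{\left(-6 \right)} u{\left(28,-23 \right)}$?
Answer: $-296$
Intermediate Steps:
$K{\left(A \right)} = -2 + A$
$u{\left(F,D \right)} = 37$ ($u{\left(F,D \right)} = 19 + 18 = 37$)
$Z{\left(d \right)} = -2 + d$
$Z{\left(-6 \right)} u{\left(28,-23 \right)} = \left(-2 - 6\right) 37 = \left(-8\right) 37 = -296$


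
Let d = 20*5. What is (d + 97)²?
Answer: 38809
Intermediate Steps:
d = 100
(d + 97)² = (100 + 97)² = 197² = 38809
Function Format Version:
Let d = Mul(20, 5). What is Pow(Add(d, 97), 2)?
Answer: 38809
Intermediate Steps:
d = 100
Pow(Add(d, 97), 2) = Pow(Add(100, 97), 2) = Pow(197, 2) = 38809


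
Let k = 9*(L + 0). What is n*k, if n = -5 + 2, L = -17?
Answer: 459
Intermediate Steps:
k = -153 (k = 9*(-17 + 0) = 9*(-17) = -153)
n = -3
n*k = -3*(-153) = 459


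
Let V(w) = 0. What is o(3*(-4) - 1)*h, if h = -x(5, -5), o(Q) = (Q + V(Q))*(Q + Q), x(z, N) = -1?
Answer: 338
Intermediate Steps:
o(Q) = 2*Q**2 (o(Q) = (Q + 0)*(Q + Q) = Q*(2*Q) = 2*Q**2)
h = 1 (h = -1*(-1) = 1)
o(3*(-4) - 1)*h = (2*(3*(-4) - 1)**2)*1 = (2*(-12 - 1)**2)*1 = (2*(-13)**2)*1 = (2*169)*1 = 338*1 = 338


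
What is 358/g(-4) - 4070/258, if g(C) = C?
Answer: -27161/258 ≈ -105.28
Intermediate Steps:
358/g(-4) - 4070/258 = 358/(-4) - 4070/258 = 358*(-1/4) - 4070*1/258 = -179/2 - 2035/129 = -27161/258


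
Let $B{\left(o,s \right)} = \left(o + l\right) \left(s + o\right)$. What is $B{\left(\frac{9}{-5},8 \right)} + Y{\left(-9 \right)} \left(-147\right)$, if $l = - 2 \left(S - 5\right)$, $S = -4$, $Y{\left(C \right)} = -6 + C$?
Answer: $\frac{57636}{25} \approx 2305.4$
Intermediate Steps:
$l = 18$ ($l = - 2 \left(-4 - 5\right) = \left(-2\right) \left(-9\right) = 18$)
$B{\left(o,s \right)} = \left(18 + o\right) \left(o + s\right)$ ($B{\left(o,s \right)} = \left(o + 18\right) \left(s + o\right) = \left(18 + o\right) \left(o + s\right)$)
$B{\left(\frac{9}{-5},8 \right)} + Y{\left(-9 \right)} \left(-147\right) = \left(\left(\frac{9}{-5}\right)^{2} + 18 \frac{9}{-5} + 18 \cdot 8 + \frac{9}{-5} \cdot 8\right) + \left(-6 - 9\right) \left(-147\right) = \left(\left(9 \left(- \frac{1}{5}\right)\right)^{2} + 18 \cdot 9 \left(- \frac{1}{5}\right) + 144 + 9 \left(- \frac{1}{5}\right) 8\right) - -2205 = \left(\left(- \frac{9}{5}\right)^{2} + 18 \left(- \frac{9}{5}\right) + 144 - \frac{72}{5}\right) + 2205 = \left(\frac{81}{25} - \frac{162}{5} + 144 - \frac{72}{5}\right) + 2205 = \frac{2511}{25} + 2205 = \frac{57636}{25}$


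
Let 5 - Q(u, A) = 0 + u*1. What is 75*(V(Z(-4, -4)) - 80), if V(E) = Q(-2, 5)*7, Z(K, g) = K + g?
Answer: -2325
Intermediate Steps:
Q(u, A) = 5 - u (Q(u, A) = 5 - (0 + u*1) = 5 - (0 + u) = 5 - u)
V(E) = 49 (V(E) = (5 - 1*(-2))*7 = (5 + 2)*7 = 7*7 = 49)
75*(V(Z(-4, -4)) - 80) = 75*(49 - 80) = 75*(-31) = -2325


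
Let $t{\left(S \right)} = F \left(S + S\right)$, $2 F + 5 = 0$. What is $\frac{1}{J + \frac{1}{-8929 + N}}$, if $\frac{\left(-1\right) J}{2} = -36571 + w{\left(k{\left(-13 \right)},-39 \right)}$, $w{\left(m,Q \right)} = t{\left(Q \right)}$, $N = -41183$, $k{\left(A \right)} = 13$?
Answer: $\frac{50112}{3645748223} \approx 1.3745 \cdot 10^{-5}$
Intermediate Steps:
$F = - \frac{5}{2}$ ($F = - \frac{5}{2} + \frac{1}{2} \cdot 0 = - \frac{5}{2} + 0 = - \frac{5}{2} \approx -2.5$)
$t{\left(S \right)} = - 5 S$ ($t{\left(S \right)} = - \frac{5 \left(S + S\right)}{2} = - \frac{5 \cdot 2 S}{2} = - 5 S$)
$w{\left(m,Q \right)} = - 5 Q$
$J = 72752$ ($J = - 2 \left(-36571 - -195\right) = - 2 \left(-36571 + 195\right) = \left(-2\right) \left(-36376\right) = 72752$)
$\frac{1}{J + \frac{1}{-8929 + N}} = \frac{1}{72752 + \frac{1}{-8929 - 41183}} = \frac{1}{72752 + \frac{1}{-50112}} = \frac{1}{72752 - \frac{1}{50112}} = \frac{1}{\frac{3645748223}{50112}} = \frac{50112}{3645748223}$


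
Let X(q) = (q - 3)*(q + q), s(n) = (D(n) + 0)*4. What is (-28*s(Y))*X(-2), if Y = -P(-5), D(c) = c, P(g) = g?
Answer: -11200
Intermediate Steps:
Y = 5 (Y = -1*(-5) = 5)
s(n) = 4*n (s(n) = (n + 0)*4 = n*4 = 4*n)
X(q) = 2*q*(-3 + q) (X(q) = (-3 + q)*(2*q) = 2*q*(-3 + q))
(-28*s(Y))*X(-2) = (-112*5)*(2*(-2)*(-3 - 2)) = (-28*20)*(2*(-2)*(-5)) = -560*20 = -11200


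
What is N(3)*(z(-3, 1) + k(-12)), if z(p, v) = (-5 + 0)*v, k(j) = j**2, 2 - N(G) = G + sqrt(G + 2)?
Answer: -139 - 139*sqrt(5) ≈ -449.81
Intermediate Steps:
N(G) = 2 - G - sqrt(2 + G) (N(G) = 2 - (G + sqrt(G + 2)) = 2 - (G + sqrt(2 + G)) = 2 + (-G - sqrt(2 + G)) = 2 - G - sqrt(2 + G))
z(p, v) = -5*v
N(3)*(z(-3, 1) + k(-12)) = (2 - 1*3 - sqrt(2 + 3))*(-5*1 + (-12)**2) = (2 - 3 - sqrt(5))*(-5 + 144) = (-1 - sqrt(5))*139 = -139 - 139*sqrt(5)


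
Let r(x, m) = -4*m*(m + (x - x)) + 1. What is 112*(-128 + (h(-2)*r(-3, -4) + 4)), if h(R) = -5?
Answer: 21392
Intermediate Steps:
r(x, m) = 1 - 4*m**2 (r(x, m) = -4*m*(m + 0) + 1 = -4*m*m + 1 = -4*m**2 + 1 = 1 - 4*m**2)
112*(-128 + (h(-2)*r(-3, -4) + 4)) = 112*(-128 + (-5*(1 - 4*(-4)**2) + 4)) = 112*(-128 + (-5*(1 - 4*16) + 4)) = 112*(-128 + (-5*(1 - 64) + 4)) = 112*(-128 + (-5*(-63) + 4)) = 112*(-128 + (315 + 4)) = 112*(-128 + 319) = 112*191 = 21392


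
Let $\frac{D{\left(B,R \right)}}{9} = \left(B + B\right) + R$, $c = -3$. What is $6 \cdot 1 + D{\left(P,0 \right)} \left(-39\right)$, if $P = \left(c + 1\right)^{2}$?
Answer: $-2802$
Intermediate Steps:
$P = 4$ ($P = \left(-3 + 1\right)^{2} = \left(-2\right)^{2} = 4$)
$D{\left(B,R \right)} = 9 R + 18 B$ ($D{\left(B,R \right)} = 9 \left(\left(B + B\right) + R\right) = 9 \left(2 B + R\right) = 9 \left(R + 2 B\right) = 9 R + 18 B$)
$6 \cdot 1 + D{\left(P,0 \right)} \left(-39\right) = 6 \cdot 1 + \left(9 \cdot 0 + 18 \cdot 4\right) \left(-39\right) = 6 + \left(0 + 72\right) \left(-39\right) = 6 + 72 \left(-39\right) = 6 - 2808 = -2802$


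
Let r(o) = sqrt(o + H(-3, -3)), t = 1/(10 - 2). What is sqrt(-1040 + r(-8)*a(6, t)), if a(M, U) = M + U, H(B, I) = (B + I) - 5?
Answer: sqrt(-16640 + 98*I*sqrt(19))/4 ≈ 0.4139 + 32.252*I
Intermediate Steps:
H(B, I) = -5 + B + I
t = 1/8 ≈ 0.12500
r(o) = sqrt(-11 + o) (r(o) = sqrt(o + (-5 - 3 - 3)) = sqrt(o - 11) = sqrt(-11 + o))
sqrt(-1040 + r(-8)*a(6, t)) = sqrt(-1040 + sqrt(-11 - 8)*(6 + 1/8)) = sqrt(-1040 + sqrt(-19)*(49/8)) = sqrt(-1040 + (I*sqrt(19))*(49/8)) = sqrt(-1040 + 49*I*sqrt(19)/8)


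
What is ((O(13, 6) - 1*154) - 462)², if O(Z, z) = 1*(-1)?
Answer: 380689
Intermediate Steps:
O(Z, z) = -1
((O(13, 6) - 1*154) - 462)² = ((-1 - 1*154) - 462)² = ((-1 - 154) - 462)² = (-155 - 462)² = (-617)² = 380689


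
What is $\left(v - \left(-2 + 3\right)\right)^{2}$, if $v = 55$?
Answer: $2916$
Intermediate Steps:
$\left(v - \left(-2 + 3\right)\right)^{2} = \left(55 - \left(-2 + 3\right)\right)^{2} = \left(55 - 1\right)^{2} = 54^{2} = 2916$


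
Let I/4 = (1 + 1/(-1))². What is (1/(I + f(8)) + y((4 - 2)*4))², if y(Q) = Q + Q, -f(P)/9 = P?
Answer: 1324801/5184 ≈ 255.56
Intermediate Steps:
I = 0 (I = 4*(1 + 1/(-1))² = 4*(1 - 1)² = 4*0² = 4*0 = 0)
f(P) = -9*P
y(Q) = 2*Q
(1/(I + f(8)) + y((4 - 2)*4))² = (1/(0 - 9*8) + 2*((4 - 2)*4))² = (1/(0 - 72) + 2*(2*4))² = (1/(-72) + 2*8)² = (-1/72 + 16)² = (1151/72)² = 1324801/5184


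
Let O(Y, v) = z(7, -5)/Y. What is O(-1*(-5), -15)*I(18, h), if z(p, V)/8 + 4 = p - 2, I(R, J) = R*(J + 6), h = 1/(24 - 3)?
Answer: 6096/35 ≈ 174.17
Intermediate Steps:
h = 1/21 ≈ 0.047619
I(R, J) = R*(6 + J)
z(p, V) = -48 + 8*p (z(p, V) = -32 + 8*(p - 2) = -32 + 8*(-2 + p) = -32 + (-16 + 8*p) = -48 + 8*p)
O(Y, v) = 8/Y (O(Y, v) = (-48 + 8*7)/Y = (-48 + 56)/Y = 8/Y)
O(-1*(-5), -15)*I(18, h) = (8/((-1*(-5))))*(18*(6 + 1/21)) = (8/5)*(18*(127/21)) = (8*(⅕))*(762/7) = (8/5)*(762/7) = 6096/35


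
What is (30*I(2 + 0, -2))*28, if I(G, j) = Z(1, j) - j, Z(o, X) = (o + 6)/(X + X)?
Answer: 210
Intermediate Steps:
Z(o, X) = (6 + o)/(2*X) (Z(o, X) = (6 + o)/((2*X)) = (6 + o)*(1/(2*X)) = (6 + o)/(2*X))
I(G, j) = -j + 7/(2*j) (I(G, j) = (6 + 1)/(2*j) - j = (½)*7/j - j = 7/(2*j) - j = -j + 7/(2*j))
(30*I(2 + 0, -2))*28 = (30*(-1*(-2) + (7/2)/(-2)))*28 = (30*(2 + (7/2)*(-½)))*28 = (30*(2 - 7/4))*28 = (30*(¼))*28 = (15/2)*28 = 210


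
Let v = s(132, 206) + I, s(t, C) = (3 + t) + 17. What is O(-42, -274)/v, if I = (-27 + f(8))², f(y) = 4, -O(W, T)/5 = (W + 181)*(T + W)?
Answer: 219620/681 ≈ 322.50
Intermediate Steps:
O(W, T) = -5*(181 + W)*(T + W) (O(W, T) = -5*(W + 181)*(T + W) = -5*(181 + W)*(T + W))
s(t, C) = 20 + t
I = 529 (I = (-27 + 4)² = (-23)² = 529)
v = 681 (v = (20 + 132) + 529 = 152 + 529 = 681)
O(-42, -274)/v = (-905*(-274) - 905*(-42) - 5*(-42)² - 5*(-274)*(-42))/681 = (247970 + 38010 - 5*1764 - 57540)*(1/681) = (247970 + 38010 - 8820 - 57540)*(1/681) = 219620*(1/681) = 219620/681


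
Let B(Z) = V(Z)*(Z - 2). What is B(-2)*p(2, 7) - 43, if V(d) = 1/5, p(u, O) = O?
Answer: -243/5 ≈ -48.600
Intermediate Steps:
V(d) = ⅕
B(Z) = -⅖ + Z/5 (B(Z) = (Z - 2)/5 = (-2 + Z)/5 = -⅖ + Z/5)
B(-2)*p(2, 7) - 43 = (-⅖ + (⅕)*(-2))*7 - 43 = (-⅖ - ⅖)*7 - 43 = -⅘*7 - 43 = -28/5 - 43 = -243/5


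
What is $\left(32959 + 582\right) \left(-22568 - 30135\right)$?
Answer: $-1767711323$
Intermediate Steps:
$\left(32959 + 582\right) \left(-22568 - 30135\right) = 33541 \left(-22568 - 30135\right) = 33541 \left(-52703\right) = -1767711323$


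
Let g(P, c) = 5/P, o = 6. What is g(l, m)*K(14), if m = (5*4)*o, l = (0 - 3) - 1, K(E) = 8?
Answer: -10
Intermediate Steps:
l = -4 (l = -3 - 1 = -4)
m = 120 (m = (5*4)*6 = 20*6 = 120)
g(l, m)*K(14) = (5/(-4))*8 = (5*(-1/4))*8 = -5/4*8 = -10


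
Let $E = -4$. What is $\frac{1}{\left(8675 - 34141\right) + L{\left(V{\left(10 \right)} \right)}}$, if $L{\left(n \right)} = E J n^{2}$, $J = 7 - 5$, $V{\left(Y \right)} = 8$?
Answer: $- \frac{1}{25978} \approx -3.8494 \cdot 10^{-5}$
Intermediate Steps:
$J = 2$ ($J = 7 - 5 = 2$)
$L{\left(n \right)} = - 8 n^{2}$ ($L{\left(n \right)} = \left(-4\right) 2 n^{2} = - 8 n^{2}$)
$\frac{1}{\left(8675 - 34141\right) + L{\left(V{\left(10 \right)} \right)}} = \frac{1}{\left(8675 - 34141\right) - 8 \cdot 8^{2}} = \frac{1}{-25466 - 512} = \frac{1}{-25978} = - \frac{1}{25978}$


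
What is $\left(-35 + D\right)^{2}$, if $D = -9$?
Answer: $1936$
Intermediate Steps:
$\left(-35 + D\right)^{2} = \left(-35 - 9\right)^{2} = \left(-44\right)^{2} = 1936$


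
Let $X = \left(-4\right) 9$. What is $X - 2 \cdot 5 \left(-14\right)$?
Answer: $104$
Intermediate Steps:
$X = -36$
$X - 2 \cdot 5 \left(-14\right) = -36 - 2 \cdot 5 \left(-14\right) = -36 - -140 = -36 + 140 = 104$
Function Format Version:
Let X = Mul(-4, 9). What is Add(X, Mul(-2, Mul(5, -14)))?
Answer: 104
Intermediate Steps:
X = -36
Add(X, Mul(-2, Mul(5, -14))) = Add(-36, Mul(-2, Mul(5, -14))) = Add(-36, Mul(-2, -70)) = Add(-36, 140) = 104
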